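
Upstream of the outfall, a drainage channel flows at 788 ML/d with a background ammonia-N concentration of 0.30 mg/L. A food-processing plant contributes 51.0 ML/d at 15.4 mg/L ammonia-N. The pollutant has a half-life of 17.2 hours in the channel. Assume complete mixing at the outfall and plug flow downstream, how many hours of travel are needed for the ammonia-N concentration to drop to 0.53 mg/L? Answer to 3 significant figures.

20.6 h

Conservation of mass: C = (788.0·0.3000 + 51.00·15.40) / 839.0 = 1022/839.0 = 1.218 mg/L.
Half-life 17.2 h → k = ln 2 / 17.2 = 0.04030 h⁻¹ = 0.9672 d⁻¹.
1.218·exp(−k·t) = 0.53 → t = ln(1.218/0.53)/k = 74320 s = 20.65 h.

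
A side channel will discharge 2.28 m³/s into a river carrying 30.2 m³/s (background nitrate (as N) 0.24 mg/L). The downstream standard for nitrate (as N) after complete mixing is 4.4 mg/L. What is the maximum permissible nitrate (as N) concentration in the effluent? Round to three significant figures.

59.5 mg/L

At the limit, (Qr·Cr + Qe·Cₑ)/(Qr + Qe) = 4.4:
Cₑ = (32.48·4.4 − 30.20·0.2400) / 2.280 = 59.50 mg/L.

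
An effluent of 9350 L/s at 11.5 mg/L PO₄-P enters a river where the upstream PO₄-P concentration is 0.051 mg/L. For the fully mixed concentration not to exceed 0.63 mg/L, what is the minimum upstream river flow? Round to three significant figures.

Set C_mix = 0.63: (Q·0.05100 + 9350·11.50) / (Q + 9350) = 0.63
→ Q = 9350·(11.50 − 0.63)/(0.63 − 0.05100) = 175500 L/s.

176000 L/s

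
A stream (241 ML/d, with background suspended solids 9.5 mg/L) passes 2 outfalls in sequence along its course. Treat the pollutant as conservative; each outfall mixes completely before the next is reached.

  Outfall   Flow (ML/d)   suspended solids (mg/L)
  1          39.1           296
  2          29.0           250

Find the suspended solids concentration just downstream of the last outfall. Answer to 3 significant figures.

After outfall 1: Q = 241.0 + 39.10 = 280.1 ML/d; C = (241.0·9.500 + 39.10·296.0)/280.1 = 49.49 mg/L.
After outfall 2: Q = 280.1 + 29.00 = 309.1 ML/d; C = (280.1·49.49 + 29.00·250.0)/309.1 = 68.31 mg/L.

68.3 mg/L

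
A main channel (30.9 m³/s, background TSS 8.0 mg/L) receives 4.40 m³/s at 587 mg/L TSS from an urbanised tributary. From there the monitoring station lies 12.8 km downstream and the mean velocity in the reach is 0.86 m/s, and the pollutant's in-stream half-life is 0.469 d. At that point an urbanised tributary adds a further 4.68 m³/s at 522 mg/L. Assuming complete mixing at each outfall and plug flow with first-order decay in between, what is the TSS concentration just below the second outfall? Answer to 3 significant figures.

Mass balance: C = (30.90·8.000 + 4.400·587.0) / 35.30 = 2830/35.30 = 80.17 mg/L; combined flow 35.30 m³/s.
Travel time t = 12.8·1000 / 0.86 = 14880 s = 4.134 h.
Half-life 0.469 d → k = ln 2 / 0.469 = 1.478 d⁻¹.
After decay, C = 80.17 × e^(−kt) = 80.17 × 0.7752 = 62.15 mg/L.
At the second outfall, C = (35.30·62.15 + 4.680·522.0) / (35.30 + 4.680) = 116.0 mg/L.

116 mg/L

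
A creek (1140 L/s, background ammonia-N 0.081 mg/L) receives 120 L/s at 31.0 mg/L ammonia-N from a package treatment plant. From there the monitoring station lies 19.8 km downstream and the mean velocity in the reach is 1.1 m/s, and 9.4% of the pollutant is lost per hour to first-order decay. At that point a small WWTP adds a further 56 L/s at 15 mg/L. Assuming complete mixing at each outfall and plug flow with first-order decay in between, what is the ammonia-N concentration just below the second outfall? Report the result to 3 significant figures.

2.41 mg/L

Conservation of mass: C = (1140·0.08100 + 120.0·31.00) / 1260 = 3812/1260 = 3.026 mg/L; combined flow 1260 L/s.
Travel time t = 19.8·1000 / 1.1 = 18000 s = 5.000 h.
9.4%/h lost → k = −ln(1 − 0.094) = 0.09872 h⁻¹.
After decay, C = 3.026 × e^(−kt) = 3.026 × 0.6104 = 1.847 mg/L.
Second outfall: C = (1260·1.847 + 56.00·15.00)/1316 = 2.407 mg/L.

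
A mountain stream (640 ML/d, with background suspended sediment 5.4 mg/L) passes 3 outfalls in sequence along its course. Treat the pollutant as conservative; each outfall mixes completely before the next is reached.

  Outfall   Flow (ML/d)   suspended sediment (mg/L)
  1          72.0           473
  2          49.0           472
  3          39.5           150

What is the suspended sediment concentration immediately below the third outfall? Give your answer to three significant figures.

83.2 mg/L

Below outfall 1: Q → 712.0 ML/d, C = (640.0·5.400 + 72.00·473.0)/712.0 = 52.69 mg/L.
Below outfall 2: Q → 761.0 ML/d, C = (712.0·52.69 + 49.00·472.0)/761.0 = 79.68 mg/L.
Below outfall 3: Q → 800.5 ML/d, C = (761.0·79.68 + 39.50·150.0)/800.5 = 83.15 mg/L.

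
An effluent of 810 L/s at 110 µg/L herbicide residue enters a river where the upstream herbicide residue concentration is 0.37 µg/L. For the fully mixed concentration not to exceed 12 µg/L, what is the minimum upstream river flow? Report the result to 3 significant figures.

Set C_mix = 12: (Q·0.3700 + 810.0·110.0) / (Q + 810.0) = 12
→ Q = 810.0·(110.0 − 12)/(12 − 0.3700) = 6825 L/s.

6830 L/s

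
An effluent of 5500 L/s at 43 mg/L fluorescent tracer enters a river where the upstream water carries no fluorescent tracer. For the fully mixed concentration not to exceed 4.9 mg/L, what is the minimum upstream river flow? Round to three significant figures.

42800 L/s

Set C_mix = 4.9: (Q·0 + 5500·43.00) / (Q + 5500) = 4.9
→ Q = 5500·(43.00 − 4.9)/(4.9 − 0) = 42770 L/s.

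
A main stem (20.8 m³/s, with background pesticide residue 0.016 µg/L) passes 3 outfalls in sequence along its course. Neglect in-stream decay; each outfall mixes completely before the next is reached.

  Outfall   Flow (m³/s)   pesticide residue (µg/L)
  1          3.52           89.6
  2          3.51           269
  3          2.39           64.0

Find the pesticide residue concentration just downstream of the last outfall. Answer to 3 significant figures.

Below outfall 1: Q → 24.32 m³/s, C = (20.80·0.01600 + 3.520·89.60)/24.32 = 12.98 µg/L.
Below outfall 2: Q → 27.83 m³/s, C = (24.32·12.98 + 3.510·269.0)/27.83 = 45.27 µg/L.
Below outfall 3: Q → 30.22 m³/s, C = (27.83·45.27 + 2.390·64.00)/30.22 = 46.75 µg/L.

46.8 µg/L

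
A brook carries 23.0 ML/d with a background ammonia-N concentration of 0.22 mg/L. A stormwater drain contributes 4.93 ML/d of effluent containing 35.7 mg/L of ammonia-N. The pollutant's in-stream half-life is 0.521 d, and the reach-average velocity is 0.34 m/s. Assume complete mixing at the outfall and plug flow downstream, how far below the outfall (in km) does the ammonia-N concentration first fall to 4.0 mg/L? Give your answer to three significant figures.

10.7 km

Flow-weighted average: C = (23.00·0.2200 + 4.930·35.70) / 27.93 = 181.1/27.93 = 6.483 mg/L.
Half-life 0.521 d → k = ln 2 / 0.521 = 1.330 d⁻¹.
Set 6.483·exp(−k·t) = 4.0 → t = ln(6.483/4.0)/k = 31360 s = 8.710 h.
Distance = v·t = 0.34·31360 = 10660 m = 10.66 km.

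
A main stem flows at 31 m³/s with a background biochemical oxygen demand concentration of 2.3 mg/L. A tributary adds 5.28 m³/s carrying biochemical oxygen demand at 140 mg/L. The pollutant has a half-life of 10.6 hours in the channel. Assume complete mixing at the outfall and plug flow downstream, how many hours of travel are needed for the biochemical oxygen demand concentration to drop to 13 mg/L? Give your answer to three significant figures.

Mass balance: C = (31.00·2.300 + 5.280·140.0) / 36.28 = 810.5/36.28 = 22.34 mg/L.
Half-life 10.6 h → k = ln 2 / 10.6 = 0.06539 h⁻¹ = 1.569 d⁻¹.
22.34·exp(−k·t) = 13 → t = ln(22.34/13)/k = 29810 s = 8.280 h.

8.28 h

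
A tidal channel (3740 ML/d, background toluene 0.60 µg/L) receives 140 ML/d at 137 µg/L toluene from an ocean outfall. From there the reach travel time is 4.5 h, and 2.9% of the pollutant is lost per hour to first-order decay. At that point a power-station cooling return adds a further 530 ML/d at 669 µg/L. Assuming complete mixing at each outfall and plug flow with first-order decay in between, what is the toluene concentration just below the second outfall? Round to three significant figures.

84.7 µg/L

Mixed concentration C = ΣQC/ΣQ = (3740·0.6000 + 140.0·137.0) / 3880 = 21420/3880 = 5.522 µg/L; combined flow 3880 ML/d.
2.9%/h lost → k = −ln(1 − 0.029) = 0.02943 h⁻¹.
Applying C = C₀e^(−kt): 5.522 × 0.8760 = 4.837 µg/L.
At the second outfall, C = (3880·4.837 + 530.0·669.0) / (3880 + 530.0) = 84.66 µg/L.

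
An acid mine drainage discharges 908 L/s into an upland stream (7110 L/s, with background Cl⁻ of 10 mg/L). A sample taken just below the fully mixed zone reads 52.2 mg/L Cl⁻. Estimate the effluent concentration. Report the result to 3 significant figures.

383 mg/L

Mass balance: 7110·10.00 + 908.0·Cₑ = 8018·52.20
→ Cₑ = (8018·52.20 − 7110·10.00) / 908.0 = 382.6 mg/L.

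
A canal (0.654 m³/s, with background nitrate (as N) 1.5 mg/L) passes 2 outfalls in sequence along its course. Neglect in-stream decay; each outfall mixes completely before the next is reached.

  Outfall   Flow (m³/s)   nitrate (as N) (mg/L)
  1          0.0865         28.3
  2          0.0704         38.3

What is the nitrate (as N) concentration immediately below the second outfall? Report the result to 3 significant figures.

Outfall 1: combined Q = 0.7405 m³/s; C = (0.6540·1.500 + 0.08650·28.30)/0.7405 = 4.631 mg/L.
Outfall 2: combined Q = 0.8109 m³/s; C = (0.7405·4.631 + 0.07040·38.30)/0.8109 = 7.554 mg/L.

7.55 mg/L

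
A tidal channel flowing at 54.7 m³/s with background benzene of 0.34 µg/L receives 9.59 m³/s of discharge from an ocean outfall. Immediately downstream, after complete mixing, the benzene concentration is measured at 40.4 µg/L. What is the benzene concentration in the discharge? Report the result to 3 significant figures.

Mass balance: 54.70·0.3400 + 9.590·Cₑ = 64.29·40.40
→ Cₑ = (64.29·40.40 − 54.70·0.3400) / 9.590 = 268.9 µg/L.

269 µg/L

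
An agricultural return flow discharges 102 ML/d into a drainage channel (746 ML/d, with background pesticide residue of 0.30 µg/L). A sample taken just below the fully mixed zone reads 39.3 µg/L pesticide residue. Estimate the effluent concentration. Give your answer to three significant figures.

325 µg/L

Mass balance: 746.0·0.3000 + 102.0·Cₑ = 848.0·39.30
→ Cₑ = (848.0·39.30 − 746.0·0.3000) / 102.0 = 324.5 µg/L.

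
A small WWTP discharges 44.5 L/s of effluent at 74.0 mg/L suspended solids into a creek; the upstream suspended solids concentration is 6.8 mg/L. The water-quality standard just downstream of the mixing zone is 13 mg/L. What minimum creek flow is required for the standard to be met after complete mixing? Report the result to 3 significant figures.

Set C_mix = 13: (Q·6.800 + 44.50·74.00) / (Q + 44.50) = 13
→ Q = 44.50·(74.00 − 13)/(13 − 6.800) = 437.8 L/s.

438 L/s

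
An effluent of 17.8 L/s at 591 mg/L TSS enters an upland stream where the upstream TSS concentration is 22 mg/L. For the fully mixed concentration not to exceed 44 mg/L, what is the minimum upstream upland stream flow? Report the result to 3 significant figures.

Set C_mix = 44: (Q·22.00 + 17.80·591.0) / (Q + 17.80) = 44
→ Q = 17.80·(591.0 − 44)/(44 − 22.00) = 442.6 L/s.

443 L/s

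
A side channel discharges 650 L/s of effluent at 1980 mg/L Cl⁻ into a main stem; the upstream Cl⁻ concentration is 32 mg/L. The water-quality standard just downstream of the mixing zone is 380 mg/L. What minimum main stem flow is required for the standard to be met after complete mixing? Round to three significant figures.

2990 L/s

Set C_mix = 380: (Q·32.00 + 650.0·1980) / (Q + 650.0) = 380
→ Q = 650.0·(1980 − 380)/(380 − 32.00) = 2989 L/s.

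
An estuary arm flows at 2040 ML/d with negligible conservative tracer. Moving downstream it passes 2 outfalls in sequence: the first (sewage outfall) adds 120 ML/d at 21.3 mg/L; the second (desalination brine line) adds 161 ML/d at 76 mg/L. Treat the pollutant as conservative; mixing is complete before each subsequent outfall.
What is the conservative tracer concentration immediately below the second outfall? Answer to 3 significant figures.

6.37 mg/L

Outfall 1: combined Q = 2160 ML/d; C = (2040·0 + 120.0·21.30)/2160 = 1.183 mg/L.
Outfall 2: combined Q = 2321 ML/d; C = (2160·1.183 + 161.0·76.00)/2321 = 6.373 mg/L.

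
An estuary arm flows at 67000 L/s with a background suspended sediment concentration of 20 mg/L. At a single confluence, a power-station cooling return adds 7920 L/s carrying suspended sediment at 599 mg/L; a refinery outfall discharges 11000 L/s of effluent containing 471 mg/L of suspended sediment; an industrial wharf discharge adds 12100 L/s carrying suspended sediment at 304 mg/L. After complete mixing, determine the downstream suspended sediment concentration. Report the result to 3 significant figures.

152 mg/L

After mixing, C = (67000·20.00 + 7920·599.0 + 11000·471.0 + 12100·304.0) / 98020 = 14940000/98020 = 152.5 mg/L.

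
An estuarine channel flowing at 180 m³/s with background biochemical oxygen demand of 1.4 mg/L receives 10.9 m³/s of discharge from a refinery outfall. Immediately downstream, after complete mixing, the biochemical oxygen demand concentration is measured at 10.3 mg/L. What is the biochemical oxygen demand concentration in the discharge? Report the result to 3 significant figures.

157 mg/L

Mass balance: 180.0·1.400 + 10.90·Cₑ = 190.9·10.30
→ Cₑ = (190.9·10.30 − 180.0·1.400) / 10.90 = 157.3 mg/L.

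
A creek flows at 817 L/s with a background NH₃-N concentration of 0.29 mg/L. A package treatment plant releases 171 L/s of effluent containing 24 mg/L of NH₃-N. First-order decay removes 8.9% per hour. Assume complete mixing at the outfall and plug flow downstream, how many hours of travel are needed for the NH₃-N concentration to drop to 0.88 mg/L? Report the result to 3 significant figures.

Mixed concentration C = ΣQC/ΣQ = (817.0·0.2900 + 171.0·24.00) / 988.0 = 4341/988.0 = 4.394 mg/L.
8.9%/h lost → k = −ln(1 − 0.089) = 0.09321 h⁻¹.
4.394·exp(−k·t) = 0.88 → t = ln(4.394/0.88)/k = 62100 s = 17.25 h.

17.3 h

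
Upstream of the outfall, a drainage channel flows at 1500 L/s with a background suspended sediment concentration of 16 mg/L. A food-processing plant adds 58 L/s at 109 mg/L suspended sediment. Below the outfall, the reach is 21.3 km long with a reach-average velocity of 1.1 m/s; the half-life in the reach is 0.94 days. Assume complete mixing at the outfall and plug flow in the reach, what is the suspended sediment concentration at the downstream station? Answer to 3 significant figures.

Mixed concentration C = ΣQC/ΣQ = (1500·16.00 + 58.00·109.0) / 1558 = 30320/1558 = 19.46 mg/L.
Travel time t = 21.3·1000 / 1.1 = 19360 s = 5.379 h.
Half-life 0.94 d → k = ln 2 / 0.94 = 0.7374 d⁻¹.
Decay over the reach: 19.46·exp(−kt) = 19.46·0.8477 = 16.50 mg/L.

16.5 mg/L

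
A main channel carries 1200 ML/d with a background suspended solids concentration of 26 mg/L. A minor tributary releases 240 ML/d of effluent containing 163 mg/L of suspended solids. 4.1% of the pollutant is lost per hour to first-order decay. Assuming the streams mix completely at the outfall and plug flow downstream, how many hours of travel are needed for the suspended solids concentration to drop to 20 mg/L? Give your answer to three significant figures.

After mixing, C = (1200·26.00 + 240.0·163.0) / 1440 = 70320/1440 = 48.83 mg/L.
4.1%/h lost → k = −ln(1 − 0.041) = 0.04186 h⁻¹.
48.83·exp(−k·t) = 20 → t = ln(48.83/20)/k = 76760 s = 21.32 h.

21.3 h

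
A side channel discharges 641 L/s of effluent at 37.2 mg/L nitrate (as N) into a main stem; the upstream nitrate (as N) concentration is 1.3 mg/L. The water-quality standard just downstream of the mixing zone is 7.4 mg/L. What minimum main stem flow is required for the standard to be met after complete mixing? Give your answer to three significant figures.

Set C_mix = 7.4: (Q·1.300 + 641.0·37.20) / (Q + 641.0) = 7.4
→ Q = 641.0·(37.20 − 7.4)/(7.4 − 1.300) = 3131 L/s.

3130 L/s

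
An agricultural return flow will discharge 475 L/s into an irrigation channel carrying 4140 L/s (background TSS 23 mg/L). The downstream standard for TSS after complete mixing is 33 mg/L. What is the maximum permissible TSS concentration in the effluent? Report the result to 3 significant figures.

120 mg/L

At the limit, (Qr·Cr + Qe·Cₑ)/(Qr + Qe) = 33:
Cₑ = (4615·33 − 4140·23.00) / 475.0 = 120.2 mg/L.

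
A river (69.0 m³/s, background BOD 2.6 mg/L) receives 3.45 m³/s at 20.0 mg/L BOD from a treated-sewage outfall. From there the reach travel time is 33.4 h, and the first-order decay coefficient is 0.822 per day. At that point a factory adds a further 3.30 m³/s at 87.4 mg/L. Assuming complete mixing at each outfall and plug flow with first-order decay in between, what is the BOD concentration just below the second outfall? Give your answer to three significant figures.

4.85 mg/L

After mixing, C = (69.00·2.600 + 3.450·20.00) / 72.45 = 248.4/72.45 = 3.429 mg/L; combined flow 72.45 m³/s.
First-order decay: C = 3.429·exp(−k·t) = 3.429·0.3186 = 1.092 mg/L.
At the second outfall, C = (72.45·1.092 + 3.300·87.40) / (72.45 + 3.300) = 4.852 mg/L.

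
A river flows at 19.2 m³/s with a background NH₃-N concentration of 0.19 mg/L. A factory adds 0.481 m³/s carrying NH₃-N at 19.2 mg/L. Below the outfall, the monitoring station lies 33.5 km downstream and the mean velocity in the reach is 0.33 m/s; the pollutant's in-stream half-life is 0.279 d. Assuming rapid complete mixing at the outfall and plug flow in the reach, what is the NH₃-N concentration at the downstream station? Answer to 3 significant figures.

Flow-weighted average: C = (19.20·0.1900 + 0.4810·19.20) / 19.68 = 12.88/19.68 = 0.6546 mg/L.
Travel time t = 33.5·1000 / 0.33 = 101500 s = 28.20 h.
Half-life 0.279 d → k = ln 2 / 0.279 = 2.484 d⁻¹.
Decay over the reach: 0.6546·exp(−kt) = 0.6546·0.05399 = 0.03534 mg/L.

0.0353 mg/L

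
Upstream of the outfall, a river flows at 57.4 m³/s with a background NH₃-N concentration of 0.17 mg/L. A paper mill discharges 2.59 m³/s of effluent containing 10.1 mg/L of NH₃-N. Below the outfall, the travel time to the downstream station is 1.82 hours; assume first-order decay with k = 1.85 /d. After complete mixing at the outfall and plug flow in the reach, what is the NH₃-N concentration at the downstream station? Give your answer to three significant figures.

Flow-weighted average: C = (57.40·0.1700 + 2.590·10.10) / 59.99 = 35.92/59.99 = 0.5987 mg/L.
Decay over the reach: 0.5987·exp(−kt) = 0.5987·0.8691 = 0.5203 mg/L.

0.520 mg/L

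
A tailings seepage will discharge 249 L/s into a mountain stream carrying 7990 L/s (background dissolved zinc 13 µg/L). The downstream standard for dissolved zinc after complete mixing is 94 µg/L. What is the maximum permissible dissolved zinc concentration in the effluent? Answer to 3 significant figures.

At the limit, (Qr·Cr + Qe·Cₑ)/(Qr + Qe) = 94:
Cₑ = (8239·94 − 7990·13.00) / 249.0 = 2693 µg/L.

2690 µg/L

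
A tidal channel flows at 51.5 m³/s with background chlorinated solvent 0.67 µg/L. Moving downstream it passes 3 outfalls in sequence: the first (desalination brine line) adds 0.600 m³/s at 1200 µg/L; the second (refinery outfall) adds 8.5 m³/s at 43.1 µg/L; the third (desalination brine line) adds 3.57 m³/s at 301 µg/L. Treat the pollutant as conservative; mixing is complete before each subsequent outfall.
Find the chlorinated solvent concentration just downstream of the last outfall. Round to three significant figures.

Below outfall 1: Q → 52.10 m³/s, C = (51.50·0.6700 + 0.6000·1200)/52.10 = 14.48 µg/L.
Below outfall 2: Q → 60.60 m³/s, C = (52.10·14.48 + 8.500·43.10)/60.60 = 18.50 µg/L.
Below outfall 3: Q → 64.17 m³/s, C = (60.60·18.50 + 3.570·301.0)/64.17 = 34.21 µg/L.

34.2 µg/L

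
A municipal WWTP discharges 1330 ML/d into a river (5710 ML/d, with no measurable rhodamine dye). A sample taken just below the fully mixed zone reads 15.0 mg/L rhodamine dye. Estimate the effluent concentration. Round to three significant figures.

79.4 mg/L

Mass balance: 5710·0 + 1330·Cₑ = 7040·15.00
→ Cₑ = (7040·15.00 − 5710·0) / 1330 = 79.40 mg/L.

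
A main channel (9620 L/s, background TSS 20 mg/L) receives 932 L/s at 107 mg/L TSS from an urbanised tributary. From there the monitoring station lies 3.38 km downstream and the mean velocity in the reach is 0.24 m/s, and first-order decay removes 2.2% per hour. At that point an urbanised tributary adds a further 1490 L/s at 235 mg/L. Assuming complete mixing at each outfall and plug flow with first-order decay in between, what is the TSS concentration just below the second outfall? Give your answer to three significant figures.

Flow-weighted average: C = (9620·20.00 + 932.0·107.0) / 10550 = 292100/10550 = 27.68 mg/L; combined flow 10550 L/s.
Travel time t = 3.38·1000 / 0.24 = 14080 s = 3.912 h.
2.2%/h lost → k = −ln(1 − 0.022) = 0.02225 h⁻¹.
After decay, C = 27.68 × e^(−kt) = 27.68 × 0.9167 = 25.38 mg/L.
Second outfall: C = (10550·25.38 + 1490·235.0)/12040 = 51.31 mg/L.

51.3 mg/L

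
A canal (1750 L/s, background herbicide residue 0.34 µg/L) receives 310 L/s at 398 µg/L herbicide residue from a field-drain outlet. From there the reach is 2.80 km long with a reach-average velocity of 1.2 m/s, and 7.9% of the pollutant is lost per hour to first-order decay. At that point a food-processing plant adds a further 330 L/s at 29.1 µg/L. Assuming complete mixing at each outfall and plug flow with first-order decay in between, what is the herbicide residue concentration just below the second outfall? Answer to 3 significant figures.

53.2 µg/L

Conservation of mass: C = (1750·0.3400 + 310.0·398.0) / 2060 = 124000/2060 = 60.18 µg/L; combined flow 2060 L/s.
Travel time t = 2.80·1000 / 1.2 = 2333 s = 0.6481 h.
7.9%/h lost → k = −ln(1 − 0.079) = 0.08230 h⁻¹.
Applying C = C₀e^(−kt): 60.18 × 0.9481 = 57.06 µg/L.
At the second outfall, C = (2060·57.06 + 330.0·29.10) / (2060 + 330.0) = 53.20 µg/L.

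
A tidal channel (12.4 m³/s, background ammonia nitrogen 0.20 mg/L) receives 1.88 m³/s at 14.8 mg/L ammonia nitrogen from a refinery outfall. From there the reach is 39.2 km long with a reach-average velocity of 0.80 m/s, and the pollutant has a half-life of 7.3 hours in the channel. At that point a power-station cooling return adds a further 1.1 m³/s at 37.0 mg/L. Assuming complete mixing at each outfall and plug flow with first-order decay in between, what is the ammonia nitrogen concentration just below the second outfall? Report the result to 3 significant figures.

Flow-weighted average: C = (12.40·0.2000 + 1.880·14.80) / 14.28 = 30.30/14.28 = 2.122 mg/L; combined flow 14.28 m³/s.
Travel time t = 39.2·1000 / 0.80 = 49000 s = 13.61 h.
Half-life 7.3 h → k = ln 2 / 7.3 = 0.09495 h⁻¹ = 2.279 d⁻¹.
Applying C = C₀e^(−kt): 2.122 × 0.2746 = 0.5828 mg/L.
Second outfall: C = (14.28·0.5828 + 1.100·37.00)/15.38 = 3.187 mg/L.

3.19 mg/L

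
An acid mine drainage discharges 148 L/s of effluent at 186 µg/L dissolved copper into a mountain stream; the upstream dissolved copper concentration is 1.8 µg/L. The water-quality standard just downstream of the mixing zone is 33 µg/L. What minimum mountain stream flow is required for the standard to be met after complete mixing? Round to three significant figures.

726 L/s

Set C_mix = 33: (Q·1.800 + 148.0·186.0) / (Q + 148.0) = 33
→ Q = 148.0·(186.0 − 33)/(33 − 1.800) = 725.8 L/s.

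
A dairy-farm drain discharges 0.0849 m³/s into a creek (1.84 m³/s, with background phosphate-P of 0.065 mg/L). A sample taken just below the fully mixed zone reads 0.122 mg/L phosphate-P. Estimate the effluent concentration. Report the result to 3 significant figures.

Mass balance: 1.840·0.06500 + 0.08490·Cₑ = 1.925·0.1220
→ Cₑ = (1.925·0.1220 − 1.840·0.06500) / 0.08490 = 1.357 mg/L.

1.36 mg/L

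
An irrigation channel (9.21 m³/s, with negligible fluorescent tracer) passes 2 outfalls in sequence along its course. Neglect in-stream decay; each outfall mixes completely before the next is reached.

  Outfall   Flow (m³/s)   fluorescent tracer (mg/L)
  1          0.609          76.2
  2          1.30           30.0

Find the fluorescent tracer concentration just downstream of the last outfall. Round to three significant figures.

After outfall 1: Q = 9.210 + 0.6090 = 9.819 m³/s; C = (9.210·0 + 0.6090·76.20)/9.819 = 4.726 mg/L.
After outfall 2: Q = 9.819 + 1.300 = 11.12 m³/s; C = (9.819·4.726 + 1.300·30.00)/11.12 = 7.681 mg/L.

7.68 mg/L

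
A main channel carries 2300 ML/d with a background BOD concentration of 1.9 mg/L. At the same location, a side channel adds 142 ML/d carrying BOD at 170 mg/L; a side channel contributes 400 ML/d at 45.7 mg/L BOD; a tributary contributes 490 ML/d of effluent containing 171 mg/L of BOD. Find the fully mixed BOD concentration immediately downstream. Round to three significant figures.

Mass balance: C = (2300·1.900 + 142.0·170.0 + 400.0·45.70 + 490.0·171.0) / 3332 = 130600/3332 = 39.19 mg/L.

39.2 mg/L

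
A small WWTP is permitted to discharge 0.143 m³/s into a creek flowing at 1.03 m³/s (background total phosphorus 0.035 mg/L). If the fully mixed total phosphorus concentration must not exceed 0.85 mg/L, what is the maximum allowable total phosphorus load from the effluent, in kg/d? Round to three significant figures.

83.0 kg/d

Mass balance at the limit: 1.030·0.03500 + 0.1430·Cₑ = 1.173·0.85 → Cₑ = 6.720 mg/L.
Load = 0.1430 m³/s × 6.720 g/m³ × 86 400 s/d = 83.03 kg/d.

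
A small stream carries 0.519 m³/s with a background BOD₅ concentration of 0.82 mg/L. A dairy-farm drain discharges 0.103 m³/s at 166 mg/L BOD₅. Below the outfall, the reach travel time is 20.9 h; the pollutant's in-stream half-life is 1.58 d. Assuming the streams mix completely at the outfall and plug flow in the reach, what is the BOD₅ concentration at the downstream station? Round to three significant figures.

19.2 mg/L

Conservation of mass: C = (0.5190·0.8200 + 0.1030·166.0) / 0.6220 = 17.52/0.6220 = 28.17 mg/L.
Half-life 1.58 d → k = ln 2 / 1.58 = 0.4387 d⁻¹.
First-order decay: C = 28.17·exp(−k·t) = 28.17·0.6825 = 19.23 mg/L.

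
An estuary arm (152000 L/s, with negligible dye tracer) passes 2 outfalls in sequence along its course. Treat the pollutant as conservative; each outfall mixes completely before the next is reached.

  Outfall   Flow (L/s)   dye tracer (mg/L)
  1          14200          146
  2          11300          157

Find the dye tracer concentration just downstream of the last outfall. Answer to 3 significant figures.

21.7 mg/L

Outfall 1: combined Q = 166200 L/s; C = (152000·0 + 14200·146.0)/166200 = 12.47 mg/L.
Outfall 2: combined Q = 177500 L/s; C = (166200·12.47 + 11300·157.0)/177500 = 21.67 mg/L.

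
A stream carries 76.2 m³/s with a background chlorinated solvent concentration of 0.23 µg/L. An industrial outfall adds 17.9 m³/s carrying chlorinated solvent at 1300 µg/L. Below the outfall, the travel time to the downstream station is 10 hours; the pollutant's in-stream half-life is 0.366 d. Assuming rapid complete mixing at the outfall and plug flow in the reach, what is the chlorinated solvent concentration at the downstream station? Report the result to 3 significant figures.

112 µg/L

Flow-weighted average: C = (76.20·0.2300 + 17.90·1300) / 94.10 = 23290/94.10 = 247.5 µg/L.
Half-life 0.366 d → k = ln 2 / 0.366 = 1.894 d⁻¹.
Applying C = C₀e^(−kt): 247.5 × 0.4543 = 112.4 µg/L.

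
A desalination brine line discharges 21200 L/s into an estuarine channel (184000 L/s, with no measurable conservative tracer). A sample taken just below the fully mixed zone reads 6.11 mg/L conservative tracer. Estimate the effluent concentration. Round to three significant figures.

59.1 mg/L

Mass balance: 184000·0 + 21200·Cₑ = 205200·6.110
→ Cₑ = (205200·6.110 − 184000·0) / 21200 = 59.14 mg/L.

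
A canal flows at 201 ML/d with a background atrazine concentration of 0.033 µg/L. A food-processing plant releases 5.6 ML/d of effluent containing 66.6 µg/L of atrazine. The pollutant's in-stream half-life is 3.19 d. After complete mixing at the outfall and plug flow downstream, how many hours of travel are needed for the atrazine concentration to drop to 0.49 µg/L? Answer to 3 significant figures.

146 h

Conservation of mass: C = (201.0·0.03300 + 5.600·66.60) / 206.6 = 379.6/206.6 = 1.837 µg/L.
Half-life 3.19 d → k = ln 2 / 3.19 = 0.2173 d⁻¹.
1.837·exp(−k·t) = 0.49 → t = ln(1.837/0.49)/k = 525500 s = 146.0 h.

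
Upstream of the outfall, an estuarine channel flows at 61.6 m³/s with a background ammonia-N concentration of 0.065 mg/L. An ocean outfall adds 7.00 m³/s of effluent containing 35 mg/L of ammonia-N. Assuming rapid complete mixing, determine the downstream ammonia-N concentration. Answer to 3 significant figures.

3.63 mg/L

Mass balance: C = (61.60·0.06500 + 7.000·35.00) / 68.60 = 249.0/68.60 = 3.630 mg/L.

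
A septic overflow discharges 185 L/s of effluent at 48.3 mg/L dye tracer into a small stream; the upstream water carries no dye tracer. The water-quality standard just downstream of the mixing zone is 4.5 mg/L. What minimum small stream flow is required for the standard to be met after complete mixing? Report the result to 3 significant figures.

Set C_mix = 4.5: (Q·0 + 185.0·48.30) / (Q + 185.0) = 4.5
→ Q = 185.0·(48.30 − 4.5)/(4.5 − 0) = 1801 L/s.

1800 L/s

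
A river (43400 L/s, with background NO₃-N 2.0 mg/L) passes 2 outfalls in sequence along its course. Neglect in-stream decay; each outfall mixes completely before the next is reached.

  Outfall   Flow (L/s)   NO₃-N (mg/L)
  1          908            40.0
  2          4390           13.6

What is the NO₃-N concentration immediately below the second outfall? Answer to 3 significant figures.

After outfall 1: Q = 43400 + 908.0 = 44310 L/s; C = (43400·2.000 + 908.0·40.00)/44310 = 2.779 mg/L.
After outfall 2: Q = 44310 + 4390 = 48700 L/s; C = (44310·2.779 + 4390·13.60)/48700 = 3.754 mg/L.

3.75 mg/L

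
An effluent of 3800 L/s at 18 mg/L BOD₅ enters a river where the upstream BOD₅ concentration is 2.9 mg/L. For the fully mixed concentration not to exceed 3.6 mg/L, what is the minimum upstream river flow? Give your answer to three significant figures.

Set C_mix = 3.6: (Q·2.900 + 3800·18.00) / (Q + 3800) = 3.6
→ Q = 3800·(18.00 − 3.6)/(3.6 − 2.900) = 78170 L/s.

78200 L/s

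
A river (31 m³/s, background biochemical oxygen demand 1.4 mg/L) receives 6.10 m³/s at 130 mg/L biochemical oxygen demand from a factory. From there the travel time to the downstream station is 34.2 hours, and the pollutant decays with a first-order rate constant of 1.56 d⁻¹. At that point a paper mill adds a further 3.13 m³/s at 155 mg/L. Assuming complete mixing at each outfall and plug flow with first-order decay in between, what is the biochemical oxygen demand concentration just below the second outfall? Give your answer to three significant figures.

Mixed concentration C = ΣQC/ΣQ = (31.00·1.400 + 6.100·130.0) / 37.10 = 836.4/37.10 = 22.54 mg/L; combined flow 37.10 m³/s.
Applying C = C₀e^(−kt): 22.54 × 0.1083 = 2.441 mg/L.
Second outfall: C = (37.10·2.441 + 3.130·155.0)/40.23 = 14.31 mg/L.

14.3 mg/L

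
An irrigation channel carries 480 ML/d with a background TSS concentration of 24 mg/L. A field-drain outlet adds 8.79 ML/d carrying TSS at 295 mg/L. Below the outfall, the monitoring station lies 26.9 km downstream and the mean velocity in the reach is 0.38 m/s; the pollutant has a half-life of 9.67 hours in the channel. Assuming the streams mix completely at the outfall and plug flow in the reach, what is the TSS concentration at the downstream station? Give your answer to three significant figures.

Mixed concentration C = ΣQC/ΣQ = (480.0·24.00 + 8.790·295.0) / 488.8 = 14110/488.8 = 28.87 mg/L.
Travel time t = 26.9·1000 / 0.38 = 70790 s = 19.66 h.
Half-life 9.67 h → k = ln 2 / 9.67 = 0.07168 h⁻¹ = 1.720 d⁻¹.
After decay, C = 28.87 × e^(−kt) = 28.87 × 0.2443 = 7.053 mg/L.

7.05 mg/L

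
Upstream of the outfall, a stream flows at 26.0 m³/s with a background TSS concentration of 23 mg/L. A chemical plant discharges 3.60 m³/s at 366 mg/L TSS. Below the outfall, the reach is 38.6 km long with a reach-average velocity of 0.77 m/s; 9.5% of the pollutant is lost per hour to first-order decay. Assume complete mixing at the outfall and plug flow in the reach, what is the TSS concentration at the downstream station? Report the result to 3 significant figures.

16.1 mg/L

Mass balance: C = (26.00·23.00 + 3.600·366.0) / 29.60 = 1916/29.60 = 64.72 mg/L.
Travel time t = 38.6·1000 / 0.77 = 50130 s = 13.92 h.
9.5%/h lost → k = −ln(1 − 0.095) = 0.09982 h⁻¹.
First-order decay: C = 64.72·exp(−k·t) = 64.72·0.2491 = 16.12 mg/L.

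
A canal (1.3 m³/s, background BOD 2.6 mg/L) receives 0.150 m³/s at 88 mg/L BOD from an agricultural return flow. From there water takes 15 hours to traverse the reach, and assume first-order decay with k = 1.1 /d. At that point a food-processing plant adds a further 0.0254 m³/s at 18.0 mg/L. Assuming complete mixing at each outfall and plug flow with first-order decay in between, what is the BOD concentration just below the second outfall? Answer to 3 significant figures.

Mixed concentration C = ΣQC/ΣQ = (1.300·2.600 + 0.1500·88.00) / 1.450 = 16.58/1.450 = 11.43 mg/L; combined flow 1.450 m³/s.
Decay over the reach: 11.43·exp(−kt) = 11.43·0.5028 = 5.750 mg/L.
Second outfall: C = (1.450·5.750 + 0.02540·18.00)/1.475 = 5.961 mg/L.

5.96 mg/L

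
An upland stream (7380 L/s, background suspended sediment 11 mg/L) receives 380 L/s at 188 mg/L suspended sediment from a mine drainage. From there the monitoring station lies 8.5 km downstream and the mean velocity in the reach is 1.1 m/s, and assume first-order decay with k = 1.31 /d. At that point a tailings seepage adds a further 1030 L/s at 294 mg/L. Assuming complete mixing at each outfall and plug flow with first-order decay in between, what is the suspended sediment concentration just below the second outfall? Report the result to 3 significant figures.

Flow-weighted average: C = (7380·11.00 + 380.0·188.0) / 7760 = 152600/7760 = 19.67 mg/L; combined flow 7760 L/s.
Travel time t = 8.5·1000 / 1.1 = 7727 s = 2.146 h.
After decay, C = 19.67 × e^(−kt) = 19.67 × 0.8894 = 17.49 mg/L.
At the second outfall, C = (7760·17.49 + 1030·294.0) / (7760 + 1030) = 49.89 mg/L.

49.9 mg/L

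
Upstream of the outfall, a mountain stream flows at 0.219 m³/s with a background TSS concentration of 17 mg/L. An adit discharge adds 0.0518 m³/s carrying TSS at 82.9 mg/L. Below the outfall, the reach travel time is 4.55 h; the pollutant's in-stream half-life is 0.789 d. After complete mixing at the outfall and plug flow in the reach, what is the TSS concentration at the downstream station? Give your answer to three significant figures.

25.1 mg/L

Flow-weighted average: C = (0.2190·17.00 + 0.05180·82.90) / 0.2708 = 8.017/0.2708 = 29.61 mg/L.
Half-life 0.789 d → k = ln 2 / 0.789 = 0.8785 d⁻¹.
Decay over the reach: 29.61·exp(−kt) = 29.61·0.8466 = 25.06 mg/L.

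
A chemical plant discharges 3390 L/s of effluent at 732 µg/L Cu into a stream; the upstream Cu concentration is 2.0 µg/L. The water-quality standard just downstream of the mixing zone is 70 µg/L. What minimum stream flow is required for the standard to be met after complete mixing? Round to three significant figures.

33000 L/s

Set C_mix = 70: (Q·2.000 + 3390·732.0) / (Q + 3390) = 70
→ Q = 3390·(732.0 − 70)/(70 − 2.000) = 33000 L/s.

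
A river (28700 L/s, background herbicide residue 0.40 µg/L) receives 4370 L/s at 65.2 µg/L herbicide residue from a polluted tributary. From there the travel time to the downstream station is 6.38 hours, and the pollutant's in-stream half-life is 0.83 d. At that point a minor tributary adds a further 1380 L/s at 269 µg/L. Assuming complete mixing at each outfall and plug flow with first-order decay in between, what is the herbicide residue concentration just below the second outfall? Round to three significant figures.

Flow-weighted average: C = (28700·0.4000 + 4370·65.20) / 33070 = 296400/33070 = 8.963 µg/L; combined flow 33070 L/s.
Half-life 0.83 d → k = ln 2 / 0.83 = 0.8351 d⁻¹.
Applying C = C₀e^(−kt): 8.963 × 0.8009 = 7.179 µg/L.
At the second outfall, C = (33070·7.179 + 1380·269.0) / (33070 + 1380) = 17.67 µg/L.

17.7 µg/L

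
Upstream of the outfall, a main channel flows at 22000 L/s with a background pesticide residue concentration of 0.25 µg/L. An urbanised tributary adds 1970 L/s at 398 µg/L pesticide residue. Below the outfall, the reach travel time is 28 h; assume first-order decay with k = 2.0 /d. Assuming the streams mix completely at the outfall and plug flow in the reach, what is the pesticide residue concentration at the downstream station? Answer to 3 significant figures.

3.19 µg/L

Conservation of mass: C = (22000·0.2500 + 1970·398.0) / 23970 = 789600/23970 = 32.94 µg/L.
Applying C = C₀e^(−kt): 32.94 × 0.09697 = 3.194 µg/L.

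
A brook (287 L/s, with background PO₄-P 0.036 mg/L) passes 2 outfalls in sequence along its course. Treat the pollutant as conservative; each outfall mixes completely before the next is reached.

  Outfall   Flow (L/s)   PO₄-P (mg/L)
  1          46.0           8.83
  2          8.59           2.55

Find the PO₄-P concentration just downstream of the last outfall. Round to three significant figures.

Below outfall 1: Q → 333.0 L/s, C = (287.0·0.03600 + 46.00·8.830)/333.0 = 1.251 mg/L.
Below outfall 2: Q → 341.6 L/s, C = (333.0·1.251 + 8.590·2.550)/341.6 = 1.283 mg/L.

1.28 mg/L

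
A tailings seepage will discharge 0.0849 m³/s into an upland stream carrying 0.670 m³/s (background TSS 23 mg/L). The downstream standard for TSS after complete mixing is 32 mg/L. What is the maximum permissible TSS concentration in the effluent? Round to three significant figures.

At the limit, (Qr·Cr + Qe·Cₑ)/(Qr + Qe) = 32:
Cₑ = (0.7549·32 − 0.6700·23.00) / 0.08490 = 103.0 mg/L.

103 mg/L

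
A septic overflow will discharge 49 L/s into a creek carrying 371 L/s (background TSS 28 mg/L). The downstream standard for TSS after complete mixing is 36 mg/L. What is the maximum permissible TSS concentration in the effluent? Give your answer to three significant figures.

At the limit, (Qr·Cr + Qe·Cₑ)/(Qr + Qe) = 36:
Cₑ = (420.0·36 − 371.0·28.00) / 49.00 = 96.57 mg/L.

96.6 mg/L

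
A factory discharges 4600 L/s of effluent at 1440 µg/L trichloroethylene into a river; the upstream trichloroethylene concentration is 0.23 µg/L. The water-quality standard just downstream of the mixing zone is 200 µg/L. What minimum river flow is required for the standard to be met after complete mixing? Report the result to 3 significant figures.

Set C_mix = 200: (Q·0.2300 + 4600·1440) / (Q + 4600) = 200
→ Q = 4600·(1440 − 200)/(200 − 0.2300) = 28550 L/s.

28600 L/s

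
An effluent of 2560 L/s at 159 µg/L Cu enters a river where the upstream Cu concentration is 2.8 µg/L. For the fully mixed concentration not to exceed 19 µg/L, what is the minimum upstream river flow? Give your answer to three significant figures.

Set C_mix = 19: (Q·2.800 + 2560·159.0) / (Q + 2560) = 19
→ Q = 2560·(159.0 − 19)/(19 − 2.800) = 22120 L/s.

22100 L/s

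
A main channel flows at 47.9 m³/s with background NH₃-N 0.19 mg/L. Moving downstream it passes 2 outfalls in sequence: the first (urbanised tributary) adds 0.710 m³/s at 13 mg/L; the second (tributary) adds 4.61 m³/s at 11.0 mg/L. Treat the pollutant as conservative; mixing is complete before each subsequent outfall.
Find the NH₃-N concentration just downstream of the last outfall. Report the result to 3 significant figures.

1.30 mg/L

After outfall 1: Q = 47.90 + 0.7100 = 48.61 m³/s; C = (47.90·0.1900 + 0.7100·13.00)/48.61 = 0.3771 mg/L.
After outfall 2: Q = 48.61 + 4.610 = 53.22 m³/s; C = (48.61·0.3771 + 4.610·11.00)/53.22 = 1.297 mg/L.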